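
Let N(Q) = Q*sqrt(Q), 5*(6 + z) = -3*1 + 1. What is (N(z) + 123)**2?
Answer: 1858357/125 - 31488*I*sqrt(10)/25 ≈ 14867.0 - 3983.0*I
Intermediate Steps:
z = -32/5 (z = -6 + (-3*1 + 1)/5 = -6 + (-3 + 1)/5 = -6 + (1/5)*(-2) = -6 - 2/5 = -32/5 ≈ -6.4000)
N(Q) = Q**(3/2)
(N(z) + 123)**2 = ((-32/5)**(3/2) + 123)**2 = (-128*I*sqrt(10)/25 + 123)**2 = (123 - 128*I*sqrt(10)/25)**2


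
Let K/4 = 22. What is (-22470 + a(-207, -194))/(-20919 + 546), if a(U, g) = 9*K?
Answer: 7226/6791 ≈ 1.0641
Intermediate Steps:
K = 88 (K = 4*22 = 88)
a(U, g) = 792 (a(U, g) = 9*88 = 792)
(-22470 + a(-207, -194))/(-20919 + 546) = (-22470 + 792)/(-20919 + 546) = -21678/(-20373) = -21678*(-1/20373) = 7226/6791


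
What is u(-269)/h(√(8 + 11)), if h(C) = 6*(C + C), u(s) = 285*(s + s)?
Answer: -1345*√19/2 ≈ -2931.4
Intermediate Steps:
u(s) = 570*s (u(s) = 285*(2*s) = 570*s)
h(C) = 12*C (h(C) = 6*(2*C) = 12*C)
u(-269)/h(√(8 + 11)) = (570*(-269))/((12*√(8 + 11))) = -153330*√19/228 = -1345*√19/2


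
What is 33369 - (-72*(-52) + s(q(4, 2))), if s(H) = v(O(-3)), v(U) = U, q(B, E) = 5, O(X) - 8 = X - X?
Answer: 29617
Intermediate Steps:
O(X) = 8 (O(X) = 8 + (X - X) = 8 + 0 = 8)
s(H) = 8
33369 - (-72*(-52) + s(q(4, 2))) = 33369 - (-72*(-52) + 8) = 33369 - (3744 + 8) = 33369 - 1*3752 = 33369 - 3752 = 29617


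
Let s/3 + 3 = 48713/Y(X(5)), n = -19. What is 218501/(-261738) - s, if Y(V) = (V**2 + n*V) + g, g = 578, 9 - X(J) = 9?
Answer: -9253715521/37821141 ≈ -244.67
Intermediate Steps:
X(J) = 0 (X(J) = 9 - 1*9 = 9 - 9 = 0)
Y(V) = 578 + V**2 - 19*V (Y(V) = (V**2 - 19*V) + 578 = 578 + V**2 - 19*V)
s = 140937/578 (s = -9 + 3*(48713/(578 + 0**2 - 19*0)) = -9 + 3*(48713/(578 + 0 + 0)) = -9 + 3*(48713/578) = -9 + 146139/578 = 140937/578 ≈ 243.84)
218501/(-261738) - s = 218501/(-261738) - 1*140937/578 = 218501*(-1/261738) - 140937/578 = -218501/261738 - 140937/578 = -9253715521/37821141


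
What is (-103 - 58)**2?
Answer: 25921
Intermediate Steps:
(-103 - 58)**2 = (-161)**2 = 25921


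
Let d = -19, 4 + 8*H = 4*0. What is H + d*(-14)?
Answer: 531/2 ≈ 265.50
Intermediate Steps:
H = -1/2 (H = -1/2 + (4*0)/8 = -1/2 + (1/8)*0 = -1/2 + 0 = -1/2 ≈ -0.50000)
H + d*(-14) = -1/2 - 19*(-14) = -1/2 + 266 = 531/2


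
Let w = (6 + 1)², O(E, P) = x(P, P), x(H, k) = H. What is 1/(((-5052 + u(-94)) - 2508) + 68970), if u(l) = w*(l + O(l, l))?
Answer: 1/52198 ≈ 1.9158e-5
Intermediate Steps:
O(E, P) = P
w = 49 (w = 7² = 49)
u(l) = 98*l (u(l) = 49*(l + l) = 49*(2*l) = 98*l)
1/(((-5052 + u(-94)) - 2508) + 68970) = 1/(((-5052 + 98*(-94)) - 2508) + 68970) = 1/(((-5052 - 9212) - 2508) + 68970) = 1/((-14264 - 2508) + 68970) = 1/(-16772 + 68970) = 1/52198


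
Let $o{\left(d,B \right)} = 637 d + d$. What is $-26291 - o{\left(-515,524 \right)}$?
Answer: $302279$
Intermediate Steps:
$o{\left(d,B \right)} = 638 d$
$-26291 - o{\left(-515,524 \right)} = -26291 - 638 \left(-515\right) = -26291 - -328570 = -26291 + 328570 = 302279$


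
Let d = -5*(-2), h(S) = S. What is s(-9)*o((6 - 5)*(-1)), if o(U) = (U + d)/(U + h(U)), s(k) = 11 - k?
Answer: -90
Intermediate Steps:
d = 10
o(U) = (10 + U)/(2*U) (o(U) = (U + 10)/(U + U) = (10 + U)/((2*U)) = (10 + U)*(1/(2*U)) = (10 + U)/(2*U))
s(-9)*o((6 - 5)*(-1)) = (11 - 1*(-9))*((10 + (6 - 5)*(-1))/(2*(((6 - 5)*(-1))))) = (11 + 9)*((10 + 1*(-1))/(2*((1*(-1))))) = 20*((1/2)*(10 - 1)/(-1)) = 20*((1/2)*(-1)*9) = 20*(-9/2) = -90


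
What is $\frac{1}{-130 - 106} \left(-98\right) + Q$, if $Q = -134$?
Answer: $- \frac{15763}{118} \approx -133.58$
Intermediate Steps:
$\frac{1}{-130 - 106} \left(-98\right) + Q = \frac{1}{-130 - 106} \left(-98\right) - 134 = \frac{1}{-236} \left(-98\right) - 134 = \left(- \frac{1}{236}\right) \left(-98\right) - 134 = \frac{49}{118} - 134 = - \frac{15763}{118}$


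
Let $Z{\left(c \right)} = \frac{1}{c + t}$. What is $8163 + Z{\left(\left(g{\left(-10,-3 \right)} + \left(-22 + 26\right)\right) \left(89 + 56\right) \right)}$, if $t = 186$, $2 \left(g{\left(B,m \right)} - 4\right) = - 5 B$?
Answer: $\frac{40578274}{4971} \approx 8163.0$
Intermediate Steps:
$g{\left(B,m \right)} = 4 - \frac{5 B}{2}$ ($g{\left(B,m \right)} = 4 + \frac{\left(-5\right) B}{2} = 4 - \frac{5 B}{2}$)
$Z{\left(c \right)} = \frac{1}{186 + c}$ ($Z{\left(c \right)} = \frac{1}{c + 186} = \frac{1}{186 + c}$)
$8163 + Z{\left(\left(g{\left(-10,-3 \right)} + \left(-22 + 26\right)\right) \left(89 + 56\right) \right)} = 8163 + \frac{1}{186 + \left(\left(4 - -25\right) + \left(-22 + 26\right)\right) \left(89 + 56\right)} = 8163 + \frac{1}{186 + \left(\left(4 + 25\right) + 4\right) 145} = 8163 + \frac{1}{186 + \left(29 + 4\right) 145} = 8163 + \frac{1}{186 + 33 \cdot 145} = 8163 + \frac{1}{186 + 4785} = 8163 + \frac{1}{4971} = \frac{40578274}{4971}$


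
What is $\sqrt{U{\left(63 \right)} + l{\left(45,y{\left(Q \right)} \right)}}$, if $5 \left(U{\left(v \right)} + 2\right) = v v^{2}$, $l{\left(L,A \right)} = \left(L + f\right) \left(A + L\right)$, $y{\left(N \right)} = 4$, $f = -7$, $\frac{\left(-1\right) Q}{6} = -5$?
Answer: $\frac{\sqrt{1296735}}{5} \approx 227.75$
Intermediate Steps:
$Q = 30$ ($Q = \left(-6\right) \left(-5\right) = 30$)
$l{\left(L,A \right)} = \left(-7 + L\right) \left(A + L\right)$ ($l{\left(L,A \right)} = \left(L - 7\right) \left(A + L\right) = \left(-7 + L\right) \left(A + L\right)$)
$U{\left(v \right)} = -2 + \frac{v^{3}}{5}$ ($U{\left(v \right)} = -2 + \frac{v v^{2}}{5} = -2 + \frac{v^{3}}{5}$)
$\sqrt{U{\left(63 \right)} + l{\left(45,y{\left(Q \right)} \right)}} = \sqrt{\left(-2 + \frac{63^{3}}{5}\right) + \left(45^{2} - 28 - 315 + 4 \cdot 45\right)} = \sqrt{\left(-2 + \frac{1}{5} \cdot 250047\right) + \left(2025 - 28 - 315 + 180\right)} = \sqrt{\left(-2 + \frac{250047}{5}\right) + 1862} = \sqrt{\frac{250037}{5} + 1862} = \sqrt{\frac{259347}{5}} = \frac{\sqrt{1296735}}{5}$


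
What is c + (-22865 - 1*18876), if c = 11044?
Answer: -30697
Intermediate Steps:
c + (-22865 - 1*18876) = 11044 + (-22865 - 1*18876) = 11044 + (-22865 - 18876) = 11044 - 41741 = -30697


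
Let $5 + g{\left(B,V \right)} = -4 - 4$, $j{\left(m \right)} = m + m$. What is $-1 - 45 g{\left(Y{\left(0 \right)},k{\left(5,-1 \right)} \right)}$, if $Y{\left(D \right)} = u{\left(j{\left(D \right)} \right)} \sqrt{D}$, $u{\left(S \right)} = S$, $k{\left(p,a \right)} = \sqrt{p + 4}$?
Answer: $584$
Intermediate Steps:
$j{\left(m \right)} = 2 m$
$k{\left(p,a \right)} = \sqrt{4 + p}$
$Y{\left(D \right)} = 2 D^{\frac{3}{2}}$ ($Y{\left(D \right)} = 2 D \sqrt{D} = 2 D^{\frac{3}{2}}$)
$g{\left(B,V \right)} = -13$ ($g{\left(B,V \right)} = -5 - 8 = -13$)
$-1 - 45 g{\left(Y{\left(0 \right)},k{\left(5,-1 \right)} \right)} = -1 - -585 = -1 + 585 = 584$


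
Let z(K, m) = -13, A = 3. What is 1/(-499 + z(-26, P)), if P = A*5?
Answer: -1/512 ≈ -0.0019531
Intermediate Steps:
P = 15 (P = 3*5 = 15)
1/(-499 + z(-26, P)) = 1/(-499 - 13) = 1/(-512) = -1/512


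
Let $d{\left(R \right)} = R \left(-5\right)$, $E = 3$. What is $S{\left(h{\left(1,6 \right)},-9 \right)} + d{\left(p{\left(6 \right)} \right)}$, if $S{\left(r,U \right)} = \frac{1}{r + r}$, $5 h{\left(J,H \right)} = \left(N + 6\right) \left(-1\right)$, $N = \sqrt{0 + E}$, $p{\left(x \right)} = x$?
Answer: $- \frac{335}{11} + \frac{5 \sqrt{3}}{66} \approx -30.323$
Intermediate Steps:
$d{\left(R \right)} = - 5 R$
$N = \sqrt{3}$ ($N = \sqrt{0 + 3} = \sqrt{3} \approx 1.732$)
$h{\left(J,H \right)} = - \frac{6}{5} - \frac{\sqrt{3}}{5}$ ($h{\left(J,H \right)} = \frac{\left(\sqrt{3} + 6\right) \left(-1\right)}{5} = \frac{\left(6 + \sqrt{3}\right) \left(-1\right)}{5} = \frac{-6 - \sqrt{3}}{5} = - \frac{6}{5} - \frac{\sqrt{3}}{5}$)
$S{\left(r,U \right)} = \frac{1}{2 r}$
$S{\left(h{\left(1,6 \right)},-9 \right)} + d{\left(p{\left(6 \right)} \right)} = \frac{1}{2 \left(- \frac{6}{5} - \frac{\sqrt{3}}{5}\right)} - 30 = -30 + \frac{1}{2 \left(- \frac{6}{5} - \frac{\sqrt{3}}{5}\right)}$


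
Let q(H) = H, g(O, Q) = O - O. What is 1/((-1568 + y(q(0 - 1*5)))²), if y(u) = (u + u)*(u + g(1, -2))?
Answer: 1/2304324 ≈ 4.3397e-7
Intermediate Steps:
g(O, Q) = 0
y(u) = 2*u² (y(u) = (u + u)*(u + 0) = (2*u)*u = 2*u²)
1/((-1568 + y(q(0 - 1*5)))²) = 1/((-1568 + 2*(0 - 1*5)²)²) = 1/((-1568 + 2*(0 - 5)²)²) = 1/((-1568 + 2*(-5)²)²) = 1/((-1568 + 2*25)²) = 1/((-1568 + 50)²) = 1/((-1518)²) = 1/2304324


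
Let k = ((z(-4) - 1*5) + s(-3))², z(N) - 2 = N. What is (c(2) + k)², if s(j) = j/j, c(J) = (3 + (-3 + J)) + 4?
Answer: 1764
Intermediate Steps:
c(J) = 4 + J (c(J) = J + 4 = 4 + J)
z(N) = 2 + N
s(j) = 1
k = 36 (k = (((2 - 4) - 1*5) + 1)² = ((-2 - 5) + 1)² = (-7 + 1)² = (-6)² = 36)
(c(2) + k)² = ((4 + 2) + 36)² = (6 + 36)² = 42² = 1764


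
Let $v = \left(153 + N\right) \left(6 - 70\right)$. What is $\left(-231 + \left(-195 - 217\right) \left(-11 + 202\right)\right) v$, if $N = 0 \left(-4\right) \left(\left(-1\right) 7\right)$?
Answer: $772814016$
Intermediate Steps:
$N = 0$ ($N = 0 \left(-7\right) = 0$)
$v = -9792$ ($v = \left(153 + 0\right) \left(6 - 70\right) = 153 \left(-64\right) = -9792$)
$\left(-231 + \left(-195 - 217\right) \left(-11 + 202\right)\right) v = \left(-231 + \left(-195 - 217\right) \left(-11 + 202\right)\right) \left(-9792\right) = \left(-231 - 78692\right) \left(-9792\right) = \left(-78923\right) \left(-9792\right) = 772814016$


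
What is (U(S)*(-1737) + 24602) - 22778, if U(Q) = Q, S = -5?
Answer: 10509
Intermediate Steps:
(U(S)*(-1737) + 24602) - 22778 = (-5*(-1737) + 24602) - 22778 = (8685 + 24602) - 22778 = 33287 - 22778 = 10509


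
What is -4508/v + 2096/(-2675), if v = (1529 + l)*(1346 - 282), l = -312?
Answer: -97362291/123708050 ≈ -0.78703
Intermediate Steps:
v = 1294888 (v = (1529 - 312)*(1346 - 282) = 1217*1064 = 1294888)
-4508/v + 2096/(-2675) = -4508/1294888 + 2096/(-2675) = -4508*1/1294888 + 2096*(-1/2675) = -161/46246 - 2096/2675 = -97362291/123708050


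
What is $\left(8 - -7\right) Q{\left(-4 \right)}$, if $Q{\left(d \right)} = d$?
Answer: $-60$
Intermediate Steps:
$\left(8 - -7\right) Q{\left(-4 \right)} = \left(8 - -7\right) \left(-4\right) = \left(8 + 7\right) \left(-4\right) = 15 \left(-4\right) = -60$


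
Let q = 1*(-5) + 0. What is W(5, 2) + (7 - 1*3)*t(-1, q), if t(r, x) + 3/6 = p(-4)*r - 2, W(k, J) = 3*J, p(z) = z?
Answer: 12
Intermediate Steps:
q = -5 (q = -5 + 0 = -5)
t(r, x) = -5/2 - 4*r (t(r, x) = -½ + (-4*r - 2) = -½ + (-2 - 4*r) = -5/2 - 4*r)
W(5, 2) + (7 - 1*3)*t(-1, q) = 3*2 + (7 - 1*3)*(-5/2 - 4*(-1)) = 6 + (7 - 3)*(-5/2 + 4) = 6 + 4*(3/2) = 6 + 6 = 12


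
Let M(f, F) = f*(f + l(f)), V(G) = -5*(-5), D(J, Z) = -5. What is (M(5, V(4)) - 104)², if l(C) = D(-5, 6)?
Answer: 10816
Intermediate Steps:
l(C) = -5
V(G) = 25
M(f, F) = f*(-5 + f) (M(f, F) = f*(f - 5) = f*(-5 + f))
(M(5, V(4)) - 104)² = (5*(-5 + 5) - 104)² = (5*0 - 104)² = (0 - 104)² = (-104)² = 10816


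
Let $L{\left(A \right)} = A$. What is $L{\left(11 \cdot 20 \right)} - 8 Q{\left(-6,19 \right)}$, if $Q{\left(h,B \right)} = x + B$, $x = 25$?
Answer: $-132$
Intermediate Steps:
$Q{\left(h,B \right)} = 25 + B$
$L{\left(11 \cdot 20 \right)} - 8 Q{\left(-6,19 \right)} = 11 \cdot 20 - 8 \left(25 + 19\right) = 220 - 8 \cdot 44 = 220 - 352 = -132$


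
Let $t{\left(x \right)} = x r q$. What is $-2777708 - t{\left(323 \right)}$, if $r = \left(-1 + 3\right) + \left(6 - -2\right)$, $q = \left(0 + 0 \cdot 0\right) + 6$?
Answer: $-2797088$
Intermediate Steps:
$q = 6$ ($q = \left(0 + 0\right) + 6 = 0 + 6 = 6$)
$r = 10$ ($r = 2 + \left(6 + 2\right) = 2 + 8 = 10$)
$t{\left(x \right)} = 60 x$ ($t{\left(x \right)} = x 10 \cdot 6 = 10 x 6 = 60 x$)
$-2777708 - t{\left(323 \right)} = -2777708 - 60 \cdot 323 = -2777708 - 19380 = -2797088$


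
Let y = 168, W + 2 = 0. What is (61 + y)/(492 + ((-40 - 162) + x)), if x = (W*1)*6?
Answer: 229/278 ≈ 0.82374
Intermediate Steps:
W = -2 (W = -2 + 0 = -2)
x = -12 (x = -2*1*6 = -2*6 = -12)
(61 + y)/(492 + ((-40 - 162) + x)) = (61 + 168)/(492 + ((-40 - 162) - 12)) = 229/(492 + (-202 - 12)) = 229/(492 - 214) = 229/278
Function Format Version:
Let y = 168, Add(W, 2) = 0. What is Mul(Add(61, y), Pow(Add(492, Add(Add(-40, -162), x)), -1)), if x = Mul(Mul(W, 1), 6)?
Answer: Rational(229, 278) ≈ 0.82374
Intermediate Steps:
W = -2 (W = Add(-2, 0) = -2)
x = -12 (x = Mul(Mul(-2, 1), 6) = Mul(-2, 6) = -12)
Mul(Add(61, y), Pow(Add(492, Add(Add(-40, -162), x)), -1)) = Mul(Add(61, 168), Pow(Add(492, Add(Add(-40, -162), -12)), -1)) = Mul(229, Pow(Add(492, Add(-202, -12)), -1)) = Mul(229, Pow(Add(492, -214), -1)) = Mul(229, Pow(278, -1)) = Mul(229, Rational(1, 278)) = Rational(229, 278)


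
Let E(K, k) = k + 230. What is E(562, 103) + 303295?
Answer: 303628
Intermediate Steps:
E(K, k) = 230 + k
E(562, 103) + 303295 = (230 + 103) + 303295 = 333 + 303295 = 303628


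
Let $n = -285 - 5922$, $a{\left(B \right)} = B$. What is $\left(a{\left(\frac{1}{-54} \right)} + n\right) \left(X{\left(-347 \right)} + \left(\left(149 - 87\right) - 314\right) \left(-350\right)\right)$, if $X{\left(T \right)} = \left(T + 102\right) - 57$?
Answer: $- \frac{14730781871}{27} \approx -5.4558 \cdot 10^{8}$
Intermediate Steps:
$X{\left(T \right)} = 45 + T$ ($X{\left(T \right)} = \left(102 + T\right) - 57 = 45 + T$)
$n = -6207$ ($n = -285 - 5922 = -6207$)
$\left(a{\left(\frac{1}{-54} \right)} + n\right) \left(X{\left(-347 \right)} + \left(\left(149 - 87\right) - 314\right) \left(-350\right)\right) = \left(\frac{1}{-54} - 6207\right) \left(\left(45 - 347\right) + \left(\left(149 - 87\right) - 314\right) \left(-350\right)\right) = \left(- \frac{1}{54} - 6207\right) \left(-302 + \left(62 - 314\right) \left(-350\right)\right) = - \frac{335179 \left(-302 - -88200\right)}{54} = - \frac{335179 \left(-302 + 88200\right)}{54} = \left(- \frac{335179}{54}\right) 87898 = - \frac{14730781871}{27}$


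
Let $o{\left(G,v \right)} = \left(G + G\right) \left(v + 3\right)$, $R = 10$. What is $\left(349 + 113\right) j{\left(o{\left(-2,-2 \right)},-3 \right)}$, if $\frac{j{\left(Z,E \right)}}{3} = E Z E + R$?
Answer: $-36036$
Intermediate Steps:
$o{\left(G,v \right)} = 2 G \left(3 + v\right)$
$j{\left(Z,E \right)} = 30 + 3 Z E^{2}$ ($j{\left(Z,E \right)} = 3 \left(E Z E + 10\right) = 3 \left(Z E^{2} + 10\right) = 3 \left(10 + Z E^{2}\right) = 30 + 3 Z E^{2}$)
$\left(349 + 113\right) j{\left(o{\left(-2,-2 \right)},-3 \right)} = \left(349 + 113\right) \left(30 + 3 \cdot 2 \left(-2\right) \left(3 - 2\right) \left(-3\right)^{2}\right) = 462 \left(30 + 3 \cdot 2 \left(-2\right) 1 \cdot 9\right) = 462 \left(30 + 3 \left(-4\right) 9\right) = 462 \left(30 - 108\right) = 462 \left(-78\right) = -36036$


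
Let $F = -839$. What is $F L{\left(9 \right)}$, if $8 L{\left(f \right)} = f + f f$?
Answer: $- \frac{37755}{4} \approx -9438.8$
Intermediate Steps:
$L{\left(f \right)} = \frac{f}{8} + \frac{f^{2}}{8}$ ($L{\left(f \right)} = \frac{f + f f}{8} = \frac{f + f^{2}}{8} = \frac{f}{8} + \frac{f^{2}}{8}$)
$F L{\left(9 \right)} = - 839 \cdot \frac{1}{8} \cdot 9 \left(1 + 9\right) = - 839 \cdot \frac{1}{8} \cdot 9 \cdot 10 = \left(-839\right) \frac{45}{4} = - \frac{37755}{4}$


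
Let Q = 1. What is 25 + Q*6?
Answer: 31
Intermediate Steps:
25 + Q*6 = 25 + 1*6 = 25 + 6 = 31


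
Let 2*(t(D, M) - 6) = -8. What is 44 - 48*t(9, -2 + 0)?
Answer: -52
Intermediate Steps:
t(D, M) = 2 (t(D, M) = 6 + (½)*(-8) = 6 - 4 = 2)
44 - 48*t(9, -2 + 0) = 44 - 48*2 = 44 - 96 = -52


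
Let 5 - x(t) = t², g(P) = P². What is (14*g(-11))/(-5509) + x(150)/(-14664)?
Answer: 14154877/11540568 ≈ 1.2265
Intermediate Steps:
x(t) = 5 - t²
(14*g(-11))/(-5509) + x(150)/(-14664) = (14*(-11)²)/(-5509) + (5 - 1*150²)/(-14664) = (14*121)*(-1/5509) + (5 - 1*22500)*(-1/14664) = 1694*(-1/5509) + (5 - 22500)*(-1/14664) = -242/787 - 22495*(-1/14664) = -242/787 + 22495/14664 = 14154877/11540568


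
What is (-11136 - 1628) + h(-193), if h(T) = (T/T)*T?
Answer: -12957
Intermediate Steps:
h(T) = T (h(T) = 1*T = T)
(-11136 - 1628) + h(-193) = (-11136 - 1628) - 193 = -12764 - 193 = -12957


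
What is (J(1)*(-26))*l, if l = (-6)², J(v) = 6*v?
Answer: -5616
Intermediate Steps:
l = 36
(J(1)*(-26))*l = ((6*1)*(-26))*36 = (6*(-26))*36 = -156*36 = -5616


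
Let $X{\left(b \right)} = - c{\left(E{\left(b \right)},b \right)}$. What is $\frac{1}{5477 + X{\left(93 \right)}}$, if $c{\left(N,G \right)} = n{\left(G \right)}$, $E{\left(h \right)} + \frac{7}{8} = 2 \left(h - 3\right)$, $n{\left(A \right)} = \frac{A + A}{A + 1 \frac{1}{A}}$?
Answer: $\frac{4325}{23679376} \approx 0.00018265$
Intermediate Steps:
$n{\left(A \right)} = \frac{2 A}{A + \frac{1}{A}}$
$E{\left(h \right)} = - \frac{55}{8} + 2 h$ ($E{\left(h \right)} = - \frac{7}{8} + 2 \left(h - 3\right) = - \frac{7}{8} + 2 \left(-3 + h\right) = - \frac{7}{8} + \left(-6 + 2 h\right) = - \frac{55}{8} + 2 h$)
$c{\left(N,G \right)} = \frac{2 G^{2}}{1 + G^{2}}$
$X{\left(b \right)} = - \frac{2 b^{2}}{1 + b^{2}}$
$\frac{1}{5477 + X{\left(93 \right)}} = \frac{1}{5477 - \frac{2 \cdot 93^{2}}{1 + 93^{2}}} = \frac{1}{5477 - \frac{17298}{1 + 8649}} = \frac{1}{5477 - \frac{17298}{8650}} = \frac{1}{5477 - 17298 \cdot \frac{1}{8650}} = \frac{1}{5477 - \frac{8649}{4325}} = \frac{1}{\frac{23679376}{4325}} = \frac{4325}{23679376}$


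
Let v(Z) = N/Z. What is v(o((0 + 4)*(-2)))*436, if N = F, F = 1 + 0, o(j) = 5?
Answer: 436/5 ≈ 87.200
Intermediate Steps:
F = 1
N = 1
v(Z) = 1/Z
v(o((0 + 4)*(-2)))*436 = 436/5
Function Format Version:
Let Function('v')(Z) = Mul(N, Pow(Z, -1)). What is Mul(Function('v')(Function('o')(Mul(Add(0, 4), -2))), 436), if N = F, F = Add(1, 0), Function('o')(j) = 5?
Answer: Rational(436, 5) ≈ 87.200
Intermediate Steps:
F = 1
N = 1
Function('v')(Z) = Pow(Z, -1) (Function('v')(Z) = Mul(1, Pow(Z, -1)) = Pow(Z, -1))
Mul(Function('v')(Function('o')(Mul(Add(0, 4), -2))), 436) = Mul(Pow(5, -1), 436) = Mul(Rational(1, 5), 436) = Rational(436, 5)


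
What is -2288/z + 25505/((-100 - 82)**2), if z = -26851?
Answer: 69147497/80855684 ≈ 0.85520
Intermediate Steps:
-2288/z + 25505/((-100 - 82)**2) = -2288/(-26851) + 25505/((-100 - 82)**2) = -2288*(-1/26851) + 25505/((-182)**2) = 208/2441 + 25505/33124 = 69147497/80855684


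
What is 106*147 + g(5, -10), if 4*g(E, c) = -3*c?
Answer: 31179/2 ≈ 15590.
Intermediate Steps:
g(E, c) = -3*c/4 (g(E, c) = (-3*c)/4 = -3*c/4)
106*147 + g(5, -10) = 106*147 - ¾*(-10) = 15582 + 15/2 = 31179/2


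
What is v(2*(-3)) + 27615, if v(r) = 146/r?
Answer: 82772/3 ≈ 27591.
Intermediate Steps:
v(2*(-3)) + 27615 = 146/((2*(-3))) + 27615 = 146/(-6) + 27615 = 146*(-⅙) + 27615 = -73/3 + 27615 = 82772/3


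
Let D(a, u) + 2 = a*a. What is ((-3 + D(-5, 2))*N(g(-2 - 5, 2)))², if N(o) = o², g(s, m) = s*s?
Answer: 2305920400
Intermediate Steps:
g(s, m) = s²
D(a, u) = -2 + a² (D(a, u) = -2 + a*a = -2 + a²)
((-3 + D(-5, 2))*N(g(-2 - 5, 2)))² = ((-3 + (-2 + (-5)²))*((-2 - 5)²)²)² = ((-3 + (-2 + 25))*((-7)²)²)² = ((-3 + 23)*49²)² = (20*2401)² = 48020² = 2305920400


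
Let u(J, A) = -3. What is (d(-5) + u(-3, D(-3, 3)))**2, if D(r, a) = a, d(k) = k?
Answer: 64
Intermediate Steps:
(d(-5) + u(-3, D(-3, 3)))**2 = (-5 - 3)**2 = (-8)**2 = 64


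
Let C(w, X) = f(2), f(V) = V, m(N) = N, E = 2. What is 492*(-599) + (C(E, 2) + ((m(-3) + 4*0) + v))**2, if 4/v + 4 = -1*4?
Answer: -1178823/4 ≈ -2.9471e+5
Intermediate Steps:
C(w, X) = 2
v = -1/2 (v = 4/(-4 - 1*4) = 4/(-4 - 4) = 4/(-8) = 4*(-1/8) = -1/2 ≈ -0.50000)
492*(-599) + (C(E, 2) + ((m(-3) + 4*0) + v))**2 = 492*(-599) + (2 + ((-3 + 4*0) - 1/2))**2 = -294708 + (2 + ((-3 + 0) - 1/2))**2 = -294708 + (2 + (-3 - 1/2))**2 = -294708 + (2 - 7/2)**2 = -294708 + (-3/2)**2 = -294708 + 9/4 = -1178823/4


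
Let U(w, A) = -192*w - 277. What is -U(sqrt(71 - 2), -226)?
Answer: 277 + 192*sqrt(69) ≈ 1871.9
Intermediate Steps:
U(w, A) = -277 - 192*w
-U(sqrt(71 - 2), -226) = -(-277 - 192*sqrt(71 - 2)) = -(-277 - 192*sqrt(69)) = 277 + 192*sqrt(69)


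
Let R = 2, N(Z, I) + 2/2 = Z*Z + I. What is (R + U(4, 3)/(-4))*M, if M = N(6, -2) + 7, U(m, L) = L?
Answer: 50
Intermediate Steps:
N(Z, I) = -1 + I + Z² (N(Z, I) = -1 + (Z*Z + I) = -1 + (Z² + I) = -1 + (I + Z²) = -1 + I + Z²)
M = 40 (M = (-1 - 2 + 6²) + 7 = (-1 - 2 + 36) + 7 = 33 + 7 = 40)
(R + U(4, 3)/(-4))*M = (2 + 3/(-4))*40 = (2 + 3*(-¼))*40 = (2 - ¾)*40 = (5/4)*40 = 50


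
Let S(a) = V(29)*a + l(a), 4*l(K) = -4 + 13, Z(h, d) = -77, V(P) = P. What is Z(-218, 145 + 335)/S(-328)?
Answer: 308/38039 ≈ 0.0080969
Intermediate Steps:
l(K) = 9/4 (l(K) = (-4 + 13)/4 = (¼)*9 = 9/4)
S(a) = 9/4 + 29*a (S(a) = 29*a + 9/4 = 9/4 + 29*a)
Z(-218, 145 + 335)/S(-328) = -77/(9/4 + 29*(-328)) = -77/(9/4 - 9512) = -77/(-38039/4) = -77*(-4/38039) = 308/38039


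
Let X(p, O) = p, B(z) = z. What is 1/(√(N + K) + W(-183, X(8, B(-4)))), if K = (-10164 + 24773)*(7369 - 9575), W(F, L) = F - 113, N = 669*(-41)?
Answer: -296/32342499 - I*√32254883/32342499 ≈ -9.152e-6 - 0.0001756*I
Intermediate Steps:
N = -27429
W(F, L) = -113 + F
K = -32227454 (K = 14609*(-2206) = -32227454)
1/(√(N + K) + W(-183, X(8, B(-4)))) = 1/(√(-27429 - 32227454) + (-113 - 183)) = 1/(√(-32254883) - 296) = 1/(I*√32254883 - 296) = 1/(-296 + I*√32254883)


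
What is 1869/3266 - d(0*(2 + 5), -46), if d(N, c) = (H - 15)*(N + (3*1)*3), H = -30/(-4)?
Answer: 111162/1633 ≈ 68.072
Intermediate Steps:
H = 15/2 (H = -30*(-1)/4 = -5*(-3/2) = 15/2 ≈ 7.5000)
d(N, c) = -135/2 - 15*N/2 (d(N, c) = (15/2 - 15)*(N + (3*1)*3) = -15*(N + 3*3)/2 = -15*(N + 9)/2 = -15*(9 + N)/2 = -135/2 - 15*N/2)
1869/3266 - d(0*(2 + 5), -46) = 1869/3266 - (-135/2 - 0*(2 + 5)) = 1869*(1/3266) - (-135/2 - 0*7) = 1869/3266 - (-135/2 - 15/2*0) = 1869/3266 - (-135/2 + 0) = 1869/3266 - 1*(-135/2) = 1869/3266 + 135/2 = 111162/1633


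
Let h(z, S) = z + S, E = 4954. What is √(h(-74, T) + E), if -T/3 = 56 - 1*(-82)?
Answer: √4466 ≈ 66.828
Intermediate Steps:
T = -414 (T = -3*(56 - 1*(-82)) = -3*(56 + 82) = -3*138 = -414)
h(z, S) = S + z
√(h(-74, T) + E) = √((-414 - 74) + 4954) = √(-488 + 4954) = √4466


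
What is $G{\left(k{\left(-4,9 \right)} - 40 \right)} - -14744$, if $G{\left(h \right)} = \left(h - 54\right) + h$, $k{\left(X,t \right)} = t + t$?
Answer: $14646$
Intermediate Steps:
$k{\left(X,t \right)} = 2 t$
$G{\left(h \right)} = -54 + 2 h$ ($G{\left(h \right)} = \left(-54 + h\right) + h = -54 + 2 h$)
$G{\left(k{\left(-4,9 \right)} - 40 \right)} - -14744 = \left(-54 + 2 \left(2 \cdot 9 - 40\right)\right) - -14744 = \left(-54 + 2 \left(18 - 40\right)\right) + 14744 = \left(-54 + 2 \left(-22\right)\right) + 14744 = \left(-54 - 44\right) + 14744 = -98 + 14744 = 14646$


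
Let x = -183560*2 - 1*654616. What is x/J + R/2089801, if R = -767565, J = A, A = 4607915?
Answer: -5672099191511/9629625374915 ≈ -0.58903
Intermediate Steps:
x = -1021736 (x = -367120 - 654616 = -1021736)
J = 4607915
x/J + R/2089801 = -1021736/4607915 - 767565/2089801 = -5672099191511/9629625374915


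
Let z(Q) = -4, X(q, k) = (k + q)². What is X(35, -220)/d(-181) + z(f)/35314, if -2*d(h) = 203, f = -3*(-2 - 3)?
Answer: -1208622056/3584371 ≈ -337.19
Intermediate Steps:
f = 15 (f = -3*(-5) = 15)
d(h) = -203/2 (d(h) = -½*203 = -203/2)
X(35, -220)/d(-181) + z(f)/35314 = (-220 + 35)²/(-203/2) - 4/35314 = (-185)²*(-2/203) - 4*1/35314 = 34225*(-2/203) - 2/17657 = -68450/203 - 2/17657 = -1208622056/3584371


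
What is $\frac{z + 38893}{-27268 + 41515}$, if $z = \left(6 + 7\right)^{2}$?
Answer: $\frac{39062}{14247} \approx 2.7418$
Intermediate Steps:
$z = 169$ ($z = 13^{2} = 169$)
$\frac{z + 38893}{-27268 + 41515} = \frac{169 + 38893}{-27268 + 41515} = \frac{39062}{14247}$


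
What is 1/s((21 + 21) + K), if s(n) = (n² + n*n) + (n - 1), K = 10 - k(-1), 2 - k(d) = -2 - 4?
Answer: 1/3915 ≈ 0.00025543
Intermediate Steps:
k(d) = 8 (k(d) = 2 - (-2 - 4) = 2 - 1*(-6) = 2 + 6 = 8)
K = 2 (K = 10 - 1*8 = 10 - 8 = 2)
s(n) = -1 + n + 2*n² (s(n) = (n² + n²) + (-1 + n) = 2*n² + (-1 + n) = -1 + n + 2*n²)
1/s((21 + 21) + K) = 1/(-1 + ((21 + 21) + 2) + 2*((21 + 21) + 2)²) = 1/(-1 + (42 + 2) + 2*(42 + 2)²) = 1/(-1 + 44 + 2*44²) = 1/(-1 + 44 + 2*1936) = 1/(-1 + 44 + 3872) = 1/3915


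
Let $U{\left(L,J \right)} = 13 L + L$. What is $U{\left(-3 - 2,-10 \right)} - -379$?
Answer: $309$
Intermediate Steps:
$U{\left(L,J \right)} = 14 L$
$U{\left(-3 - 2,-10 \right)} - -379 = 14 \left(-3 - 2\right) - -379 = 14 \left(-3 - 2\right) + 379 = 14 \left(-5\right) + 379 = -70 + 379 = 309$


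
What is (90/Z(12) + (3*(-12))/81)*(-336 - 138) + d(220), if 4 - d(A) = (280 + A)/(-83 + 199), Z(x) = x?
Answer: -290984/87 ≈ -3344.6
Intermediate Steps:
d(A) = 46/29 - A/116 (d(A) = 4 - (280 + A)/(-83 + 199) = 4 - (280 + A)/116 = 4 - (70/29 + A/116) = 4 + (-70/29 - A/116) = 46/29 - A/116)
(90/Z(12) + (3*(-12))/81)*(-336 - 138) + d(220) = (90/12 + (3*(-12))/81)*(-336 - 138) + (46/29 - 1/116*220) = (90*(1/12) - 36*1/81)*(-474) + (46/29 - 55/29) = (15/2 - 4/9)*(-474) - 9/29 = (127/18)*(-474) - 9/29 = -10033/3 - 9/29 = -290984/87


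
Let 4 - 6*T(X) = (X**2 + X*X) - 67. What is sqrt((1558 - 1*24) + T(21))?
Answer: sqrt(50358)/6 ≈ 37.401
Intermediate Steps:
T(X) = 71/6 - X**2/3 (T(X) = 2/3 - ((X**2 + X*X) - 67)/6 = 2/3 - ((X**2 + X**2) - 67)/6 = 2/3 - (2*X**2 - 67)/6 = 2/3 - (-67 + 2*X**2)/6 = 2/3 + (67/6 - X**2/3) = 71/6 - X**2/3)
sqrt((1558 - 1*24) + T(21)) = sqrt((1558 - 1*24) + (71/6 - 1/3*21**2)) = sqrt((1558 - 24) + (71/6 - 1/3*441)) = sqrt(1534 + (71/6 - 147)) = sqrt(1534 - 811/6) = sqrt(8393/6) = sqrt(50358)/6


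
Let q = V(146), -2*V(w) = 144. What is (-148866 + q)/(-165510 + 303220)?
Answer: -74469/68855 ≈ -1.0815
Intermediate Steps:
V(w) = -72 (V(w) = -1/2*144 = -72)
q = -72
(-148866 + q)/(-165510 + 303220) = (-148866 - 72)/(-165510 + 303220) = -148938/137710 = -148938*1/137710 = -74469/68855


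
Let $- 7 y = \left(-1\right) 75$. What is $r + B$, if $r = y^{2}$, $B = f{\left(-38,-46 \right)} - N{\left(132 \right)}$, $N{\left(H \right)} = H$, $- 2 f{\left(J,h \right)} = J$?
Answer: $\frac{88}{49} \approx 1.7959$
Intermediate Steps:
$f{\left(J,h \right)} = - \frac{J}{2}$
$y = \frac{75}{7}$ ($y = - \frac{\left(-1\right) 75}{7} = \left(- \frac{1}{7}\right) \left(-75\right) = \frac{75}{7} \approx 10.714$)
$B = -113$ ($B = \left(- \frac{1}{2}\right) \left(-38\right) - 132 = 19 - 132 = -113$)
$r = \frac{5625}{49}$ ($r = \left(\frac{75}{7}\right)^{2} = \frac{5625}{49} \approx 114.8$)
$r + B = \frac{5625}{49} - 113 = \frac{88}{49}$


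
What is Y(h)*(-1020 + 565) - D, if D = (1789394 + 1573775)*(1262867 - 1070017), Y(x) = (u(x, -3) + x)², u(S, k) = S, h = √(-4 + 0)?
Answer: -648587134370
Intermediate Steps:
h = 2*I (h = √(-4) = 2*I ≈ 2.0*I)
Y(x) = 4*x² (Y(x) = (x + x)² = (2*x)² = 4*x²)
D = 648587141650 (D = 3363169*192850 = 648587141650)
Y(h)*(-1020 + 565) - D = (4*(2*I)²)*(-1020 + 565) - 1*648587141650 = (4*(-4))*(-455) - 648587141650 = -16*(-455) - 648587141650 = 7280 - 648587141650 = -648587134370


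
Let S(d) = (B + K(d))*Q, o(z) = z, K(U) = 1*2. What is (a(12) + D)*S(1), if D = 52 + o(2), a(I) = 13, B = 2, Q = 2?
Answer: 536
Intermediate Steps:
K(U) = 2
S(d) = 8 (S(d) = (2 + 2)*2 = 4*2 = 8)
D = 54 (D = 52 + 2 = 54)
(a(12) + D)*S(1) = (13 + 54)*8 = 67*8 = 536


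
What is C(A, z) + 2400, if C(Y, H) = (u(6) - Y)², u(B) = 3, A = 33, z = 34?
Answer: 3300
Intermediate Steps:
C(Y, H) = (3 - Y)²
C(A, z) + 2400 = (-3 + 33)² + 2400 = 30² + 2400 = 900 + 2400 = 3300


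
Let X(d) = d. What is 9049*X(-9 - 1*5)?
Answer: -126686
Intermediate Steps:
9049*X(-9 - 1*5) = 9049*(-9 - 1*5) = 9049*(-9 - 5) = 9049*(-14) = -126686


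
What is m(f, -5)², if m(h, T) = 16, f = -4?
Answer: 256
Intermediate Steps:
m(f, -5)² = 16² = 256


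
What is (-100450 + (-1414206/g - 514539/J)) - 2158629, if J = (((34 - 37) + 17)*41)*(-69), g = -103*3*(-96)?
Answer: -24575650723447/10878448 ≈ -2.2591e+6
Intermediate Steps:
g = 29664 (g = -309*(-96) = 29664)
J = -39606 (J = ((-3 + 17)*41)*(-69) = (14*41)*(-69) = 574*(-69) = -39606)
(-100450 + (-1414206/g - 514539/J)) - 2158629 = (-100450 + (-1414206/29664 - 514539/(-39606))) - 2158629 = (-100450 + (-1414206*1/29664 - 514539*(-1/39606))) - 2158629 = (-100450 + (-78567/1648 + 171513/13202)) - 2158629 = (-100450 - 377294055/10878448) - 2158629 = -1093117395655/10878448 - 2158629 = -24575650723447/10878448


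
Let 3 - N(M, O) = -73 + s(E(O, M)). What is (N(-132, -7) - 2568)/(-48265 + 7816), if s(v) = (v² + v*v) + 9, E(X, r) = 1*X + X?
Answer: 2893/40449 ≈ 0.071522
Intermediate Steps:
E(X, r) = 2*X (E(X, r) = X + X = 2*X)
s(v) = 9 + 2*v² (s(v) = (v² + v²) + 9 = 2*v² + 9 = 9 + 2*v²)
N(M, O) = 67 - 8*O² (N(M, O) = 3 - (-73 + (9 + 2*(2*O)²)) = 3 - (-73 + (9 + 2*(4*O²))) = 3 - (-73 + (9 + 8*O²)) = 3 - (-64 + 8*O²) = 3 + (64 - 8*O²) = 67 - 8*O²)
(N(-132, -7) - 2568)/(-48265 + 7816) = ((67 - 8*(-7)²) - 2568)/(-48265 + 7816) = ((67 - 8*49) - 2568)/(-40449) = ((67 - 392) - 2568)*(-1/40449) = (-325 - 2568)*(-1/40449) = -2893*(-1/40449) = 2893/40449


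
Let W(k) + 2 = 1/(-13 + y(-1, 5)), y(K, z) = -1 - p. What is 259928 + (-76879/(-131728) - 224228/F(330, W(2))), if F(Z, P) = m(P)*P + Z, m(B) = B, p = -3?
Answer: 1381737010156453/5329583152 ≈ 2.5926e+5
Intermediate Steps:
y(K, z) = 2 (y(K, z) = -1 - 1*(-3) = -1 + 3 = 2)
W(k) = -23/11 (W(k) = -2 + 1/(-13 + 2) = -2 + 1/(-11) = -2 - 1/11 = -23/11)
F(Z, P) = Z + P² (F(Z, P) = P*P + Z = P² + Z = Z + P²)
259928 + (-76879/(-131728) - 224228/F(330, W(2))) = 259928 + (-76879/(-131728) - 224228/(330 + (-23/11)²)) = 259928 + (-76879*(-1/131728) - 224228/(330 + 529/121)) = 259928 + (76879/131728 - 224228/40459/121) = 259928 + (76879/131728 - 224228*121/40459) = 259928 + (76879/131728 - 27131588/40459) = 259928 - 3570879376603/5329583152 = 1381737010156453/5329583152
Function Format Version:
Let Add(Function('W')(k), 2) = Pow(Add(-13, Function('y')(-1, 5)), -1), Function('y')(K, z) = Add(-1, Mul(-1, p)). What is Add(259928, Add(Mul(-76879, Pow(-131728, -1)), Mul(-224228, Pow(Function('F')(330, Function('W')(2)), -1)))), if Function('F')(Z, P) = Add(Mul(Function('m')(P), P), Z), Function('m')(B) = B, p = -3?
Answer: Rational(1381737010156453, 5329583152) ≈ 2.5926e+5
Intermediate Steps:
Function('y')(K, z) = 2 (Function('y')(K, z) = Add(-1, Mul(-1, -3)) = Add(-1, 3) = 2)
Function('W')(k) = Rational(-23, 11) (Function('W')(k) = Add(-2, Pow(Add(-13, 2), -1)) = Add(-2, Pow(-11, -1)) = Add(-2, Rational(-1, 11)) = Rational(-23, 11))
Function('F')(Z, P) = Add(Z, Pow(P, 2)) (Function('F')(Z, P) = Add(Mul(P, P), Z) = Add(Pow(P, 2), Z) = Add(Z, Pow(P, 2)))
Add(259928, Add(Mul(-76879, Pow(-131728, -1)), Mul(-224228, Pow(Function('F')(330, Function('W')(2)), -1)))) = Add(259928, Add(Mul(-76879, Pow(-131728, -1)), Mul(-224228, Pow(Add(330, Pow(Rational(-23, 11), 2)), -1)))) = Add(259928, Add(Mul(-76879, Rational(-1, 131728)), Mul(-224228, Pow(Add(330, Rational(529, 121)), -1)))) = Add(259928, Add(Rational(76879, 131728), Mul(-224228, Pow(Rational(40459, 121), -1)))) = Add(259928, Add(Rational(76879, 131728), Mul(-224228, Rational(121, 40459)))) = Add(259928, Add(Rational(76879, 131728), Rational(-27131588, 40459))) = Add(259928, Rational(-3570879376603, 5329583152)) = Rational(1381737010156453, 5329583152)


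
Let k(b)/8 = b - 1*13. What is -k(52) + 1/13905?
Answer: -4338359/13905 ≈ -312.00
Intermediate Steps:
k(b) = -104 + 8*b (k(b) = 8*(b - 1*13) = 8*(b - 13) = 8*(-13 + b) = -104 + 8*b)
-k(52) + 1/13905 = -(-104 + 8*52) + 1/13905 = -(-104 + 416) + 1/13905 = -1*312 + 1/13905 = -312 + 1/13905 = -4338359/13905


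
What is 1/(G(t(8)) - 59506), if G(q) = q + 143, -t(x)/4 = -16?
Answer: -1/59299 ≈ -1.6864e-5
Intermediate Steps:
t(x) = 64 (t(x) = -4*(-16) = 64)
G(q) = 143 + q
1/(G(t(8)) - 59506) = 1/((143 + 64) - 59506) = 1/(207 - 59506) = 1/(-59299) = -1/59299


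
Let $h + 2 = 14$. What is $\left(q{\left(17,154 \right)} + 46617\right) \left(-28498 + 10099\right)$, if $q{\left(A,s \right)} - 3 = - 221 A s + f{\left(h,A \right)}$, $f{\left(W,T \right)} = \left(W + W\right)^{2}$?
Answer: $9776897418$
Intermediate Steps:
$h = 12$ ($h = -2 + 14 = 12$)
$f{\left(W,T \right)} = 4 W^{2}$ ($f{\left(W,T \right)} = \left(2 W\right)^{2} = 4 W^{2}$)
$q{\left(A,s \right)} = 579 - 221 A s$ ($q{\left(A,s \right)} = 3 + \left(- 221 A s + 4 \cdot 12^{2}\right) = 3 - \left(-576 + 221 A s\right) = 579 - 221 A s$)
$\left(q{\left(17,154 \right)} + 46617\right) \left(-28498 + 10099\right) = \left(\left(579 - 3757 \cdot 154\right) + 46617\right) \left(-28498 + 10099\right) = \left(\left(579 - 578578\right) + 46617\right) \left(-18399\right) = \left(-577999 + 46617\right) \left(-18399\right) = \left(-531382\right) \left(-18399\right) = 9776897418$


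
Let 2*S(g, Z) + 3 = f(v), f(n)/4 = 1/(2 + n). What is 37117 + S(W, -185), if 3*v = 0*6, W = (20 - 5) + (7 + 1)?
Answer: 74233/2 ≈ 37117.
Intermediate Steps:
W = 23 (W = 15 + 8 = 23)
v = 0 (v = (0*6)/3 = (⅓)*0 = 0)
f(n) = 4/(2 + n)
S(g, Z) = -½ (S(g, Z) = -3/2 + (4/(2 + 0))/2 = -3/2 + (4/2)/2 = -3/2 + (4*(½))/2 = -3/2 + (½)*2 = -3/2 + 1 = -½)
37117 + S(W, -185) = 37117 - ½ = 74233/2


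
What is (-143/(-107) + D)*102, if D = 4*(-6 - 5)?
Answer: -465630/107 ≈ -4351.7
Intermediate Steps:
D = -44 (D = 4*(-11) = -44)
(-143/(-107) + D)*102 = (-143/(-107) - 44)*102 = (-143*(-1/107) - 44)*102 = (143/107 - 44)*102 = -4565/107*102 = -465630/107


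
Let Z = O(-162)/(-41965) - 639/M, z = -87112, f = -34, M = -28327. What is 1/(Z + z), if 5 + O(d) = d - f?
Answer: -169820365/14793387266862 ≈ -1.1479e-5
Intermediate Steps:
O(d) = 29 + d (O(d) = -5 + (d - 1*(-34)) = -5 + (d + 34) = -5 + (34 + d) = 29 + d)
Z = 4369018/169820365 (Z = (29 - 162)/(-41965) - 639/(-28327) = -133*(-1/41965) - 639*(-1/28327) = 19/5995 + 639/28327 = 4369018/169820365 ≈ 0.025727)
1/(Z + z) = 1/(4369018/169820365 - 87112) = 1/(-14793387266862/169820365) = -169820365/14793387266862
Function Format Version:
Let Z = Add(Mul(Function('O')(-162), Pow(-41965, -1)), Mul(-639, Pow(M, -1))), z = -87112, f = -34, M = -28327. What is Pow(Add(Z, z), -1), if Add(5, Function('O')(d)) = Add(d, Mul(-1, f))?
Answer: Rational(-169820365, 14793387266862) ≈ -1.1479e-5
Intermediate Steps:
Function('O')(d) = Add(29, d) (Function('O')(d) = Add(-5, Add(d, Mul(-1, -34))) = Add(-5, Add(d, 34)) = Add(-5, Add(34, d)) = Add(29, d))
Z = Rational(4369018, 169820365) (Z = Add(Mul(Add(29, -162), Pow(-41965, -1)), Mul(-639, Pow(-28327, -1))) = Add(Mul(-133, Rational(-1, 41965)), Mul(-639, Rational(-1, 28327))) = Add(Rational(19, 5995), Rational(639, 28327)) = Rational(4369018, 169820365) ≈ 0.025727)
Pow(Add(Z, z), -1) = Pow(Add(Rational(4369018, 169820365), -87112), -1) = Pow(Rational(-14793387266862, 169820365), -1) = Rational(-169820365, 14793387266862)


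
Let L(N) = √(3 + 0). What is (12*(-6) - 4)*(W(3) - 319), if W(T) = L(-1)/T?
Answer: 24244 - 76*√3/3 ≈ 24200.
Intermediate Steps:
L(N) = √3
W(T) = √3/T
(12*(-6) - 4)*(W(3) - 319) = (12*(-6) - 4)*(√3/3 - 319) = (-72 - 4)*(√3*(⅓) - 319) = -76*(√3/3 - 319) = -76*(-319 + √3/3) = 24244 - 76*√3/3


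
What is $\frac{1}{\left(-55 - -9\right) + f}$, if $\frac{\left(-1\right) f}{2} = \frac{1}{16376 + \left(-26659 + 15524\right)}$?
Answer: $- \frac{5241}{241088} \approx -0.021739$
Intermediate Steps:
$f = - \frac{2}{5241}$ ($f = - \frac{2}{16376 + \left(-26659 + 15524\right)} = - \frac{2}{16376 - 11135} = - \frac{2}{5241} \approx -0.00038161$)
$\frac{1}{\left(-55 - -9\right) + f} = \frac{1}{\left(-55 - -9\right) - \frac{2}{5241}} = \frac{1}{\left(-55 + 9\right) - \frac{2}{5241}} = \frac{1}{-46 - \frac{2}{5241}} = \frac{1}{- \frac{241088}{5241}} = - \frac{5241}{241088}$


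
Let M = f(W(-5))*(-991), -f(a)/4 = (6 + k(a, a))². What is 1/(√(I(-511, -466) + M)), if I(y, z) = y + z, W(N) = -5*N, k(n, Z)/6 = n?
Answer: √96466927/96466927 ≈ 0.00010181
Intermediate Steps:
k(n, Z) = 6*n
f(a) = -4*(6 + 6*a)²
M = 96467904 (M = -144*(1 - 5*(-5))²*(-991) = -144*(1 + 25)²*(-991) = -144*26²*(-991) = -144*676*(-991) = -97344*(-991) = 96467904)
1/(√(I(-511, -466) + M)) = 1/(√((-511 - 466) + 96467904)) = 1/(√(-977 + 96467904)) = 1/(√96466927) = √96466927/96466927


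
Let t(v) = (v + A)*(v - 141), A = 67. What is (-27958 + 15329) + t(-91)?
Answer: -7061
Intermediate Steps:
t(v) = (-141 + v)*(67 + v) (t(v) = (v + 67)*(v - 141) = (67 + v)*(-141 + v) = (-141 + v)*(67 + v))
(-27958 + 15329) + t(-91) = (-27958 + 15329) + (-9447 + (-91)² - 74*(-91)) = -12629 + (-9447 + 8281 + 6734) = -12629 + 5568 = -7061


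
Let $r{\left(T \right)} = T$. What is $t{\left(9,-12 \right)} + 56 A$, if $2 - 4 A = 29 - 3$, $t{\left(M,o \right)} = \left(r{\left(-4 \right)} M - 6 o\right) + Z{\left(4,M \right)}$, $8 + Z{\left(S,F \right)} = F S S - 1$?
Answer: $-165$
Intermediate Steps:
$Z{\left(S,F \right)} = -9 + F S^{2}$ ($Z{\left(S,F \right)} = -8 + \left(F S S - 1\right) = -8 + \left(F S^{2} - 1\right) = -8 + \left(-1 + F S^{2}\right) = -9 + F S^{2}$)
$t{\left(M,o \right)} = -9 - 6 o + 12 M$ ($t{\left(M,o \right)} = \left(- 4 M - 6 o\right) + \left(-9 + M 4^{2}\right) = \left(- 6 o - 4 M\right) + \left(-9 + M 16\right) = \left(- 6 o - 4 M\right) + \left(-9 + 16 M\right) = -9 - 6 o + 12 M$)
$A = -6$ ($A = \frac{1}{2} - \frac{29 - 3}{4} = \frac{1}{2} - \frac{13}{2} = -6$)
$t{\left(9,-12 \right)} + 56 A = \left(-9 - -72 + 12 \cdot 9\right) + 56 \left(-6\right) = \left(-9 + 72 + 108\right) - 336 = 171 - 336 = -165$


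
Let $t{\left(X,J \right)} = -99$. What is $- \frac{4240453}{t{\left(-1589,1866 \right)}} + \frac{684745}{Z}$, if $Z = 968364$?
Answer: $\frac{50695923687}{1183556} \approx 42834.0$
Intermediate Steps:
$- \frac{4240453}{t{\left(-1589,1866 \right)}} + \frac{684745}{Z} = - \frac{4240453}{-99} + \frac{684745}{968364} = \left(-4240453\right) \left(- \frac{1}{99}\right) + 684745 \cdot \frac{1}{968364} = \frac{4240453}{99} + \frac{684745}{968364} = \frac{50695923687}{1183556}$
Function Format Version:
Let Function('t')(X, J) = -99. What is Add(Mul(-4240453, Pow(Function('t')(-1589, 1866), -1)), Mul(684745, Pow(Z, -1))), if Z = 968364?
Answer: Rational(50695923687, 1183556) ≈ 42834.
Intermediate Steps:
Add(Mul(-4240453, Pow(Function('t')(-1589, 1866), -1)), Mul(684745, Pow(Z, -1))) = Add(Mul(-4240453, Pow(-99, -1)), Mul(684745, Pow(968364, -1))) = Add(Mul(-4240453, Rational(-1, 99)), Mul(684745, Rational(1, 968364))) = Add(Rational(4240453, 99), Rational(684745, 968364)) = Rational(50695923687, 1183556)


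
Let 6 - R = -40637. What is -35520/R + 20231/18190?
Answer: 176139733/739296170 ≈ 0.23825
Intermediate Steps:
R = 40643 (R = 6 - 1*(-40637) = 6 + 40637 = 40643)
-35520/R + 20231/18190 = -35520/40643 + 20231/18190 = 176139733/739296170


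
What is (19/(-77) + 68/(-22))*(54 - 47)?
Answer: -257/11 ≈ -23.364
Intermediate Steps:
(19/(-77) + 68/(-22))*(54 - 47) = (19*(-1/77) + 68*(-1/22))*7 = (-19/77 - 34/11)*7 = -257/77*7 = -257/11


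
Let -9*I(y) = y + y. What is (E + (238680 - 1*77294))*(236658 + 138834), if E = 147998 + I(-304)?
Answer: 348589750496/3 ≈ 1.1620e+11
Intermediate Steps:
I(y) = -2*y/9 (I(y) = -(y + y)/9 = -2*y/9)
E = 1332590/9 (E = 147998 - 2/9*(-304) = 147998 + 608/9 = 1332590/9 ≈ 1.4807e+5)
(E + (238680 - 1*77294))*(236658 + 138834) = (1332590/9 + (238680 - 1*77294))*(236658 + 138834) = (1332590/9 + (238680 - 77294))*375492 = (1332590/9 + 161386)*375492 = (2785064/9)*375492 = 348589750496/3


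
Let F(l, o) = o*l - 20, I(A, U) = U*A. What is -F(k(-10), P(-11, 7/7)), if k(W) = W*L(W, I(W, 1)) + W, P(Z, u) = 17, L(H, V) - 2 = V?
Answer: -1170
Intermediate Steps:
I(A, U) = A*U
L(H, V) = 2 + V
k(W) = W + W*(2 + W) (k(W) = W*(2 + W*1) + W = W*(2 + W) + W = W + W*(2 + W))
F(l, o) = -20 + l*o (F(l, o) = l*o - 20 = -20 + l*o)
-F(k(-10), P(-11, 7/7)) = -(-20 - 10*(3 - 10)*17) = -(-20 - 10*(-7)*17) = -(-20 + 70*17) = -(-20 + 1190) = -1*1170 = -1170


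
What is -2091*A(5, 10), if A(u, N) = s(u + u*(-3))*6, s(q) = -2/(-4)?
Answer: -6273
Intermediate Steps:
s(q) = 1/2 (s(q) = -2*(-1/4) = 1/2)
A(u, N) = 3 (A(u, N) = (1/2)*6 = 3)
-2091*A(5, 10) = -2091*3 = -6273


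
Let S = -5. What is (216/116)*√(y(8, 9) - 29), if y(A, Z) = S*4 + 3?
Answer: 54*I*√46/29 ≈ 12.629*I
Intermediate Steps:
y(A, Z) = -17 (y(A, Z) = -5*4 + 3 = -20 + 3 = -17)
(216/116)*√(y(8, 9) - 29) = (216/116)*√(-17 - 29) = ((1/116)*216)*√(-46) = 54*(I*√46)/29 = 54*I*√46/29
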